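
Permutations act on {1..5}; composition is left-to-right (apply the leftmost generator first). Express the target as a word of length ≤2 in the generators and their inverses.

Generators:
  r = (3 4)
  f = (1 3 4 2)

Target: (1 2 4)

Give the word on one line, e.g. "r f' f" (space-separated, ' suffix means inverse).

  after r: (3 4)
  after f': (1 2 4)

r f'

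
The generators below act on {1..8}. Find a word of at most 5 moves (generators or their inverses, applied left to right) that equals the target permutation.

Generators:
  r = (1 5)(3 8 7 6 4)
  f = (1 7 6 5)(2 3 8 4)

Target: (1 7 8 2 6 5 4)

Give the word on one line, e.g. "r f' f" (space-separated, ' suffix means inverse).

f' r f' f' r'

  after f': (1 5 6 7)(2 4 8 3)
  after r: (2 3)(4 7 5)
  after f': (1 5 8 3 4)(6 7)
  after f': (1 6)(2 4 5 3 8)
  after r': (1 7 8 2 6 5 4)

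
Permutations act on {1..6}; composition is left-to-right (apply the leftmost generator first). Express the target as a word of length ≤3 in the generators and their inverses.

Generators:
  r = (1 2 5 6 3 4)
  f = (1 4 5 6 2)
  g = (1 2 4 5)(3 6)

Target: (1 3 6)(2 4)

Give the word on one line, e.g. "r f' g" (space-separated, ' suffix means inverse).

  after f: (1 4 5 6 2)
  after r': (1 3 6)(2 4)

f r'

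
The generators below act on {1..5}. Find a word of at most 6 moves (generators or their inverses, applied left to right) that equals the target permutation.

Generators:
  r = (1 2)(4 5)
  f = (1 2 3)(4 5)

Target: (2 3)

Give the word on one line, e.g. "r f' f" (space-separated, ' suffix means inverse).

r f' r r

  after r: (1 2)(4 5)
  after f': (2 3)
  after r: (1 2 3)(4 5)
  after r: (2 3)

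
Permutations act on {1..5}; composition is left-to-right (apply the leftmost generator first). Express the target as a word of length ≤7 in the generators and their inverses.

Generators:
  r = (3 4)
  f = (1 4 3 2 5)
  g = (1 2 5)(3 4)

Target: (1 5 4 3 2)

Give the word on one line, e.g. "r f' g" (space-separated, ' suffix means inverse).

r' g' r f' g

  after r': (3 4)
  after g': (1 5 2)
  after r: (1 5 2)(3 4)
  after f': (1 2 5 3)
  after g: (1 5 4 3 2)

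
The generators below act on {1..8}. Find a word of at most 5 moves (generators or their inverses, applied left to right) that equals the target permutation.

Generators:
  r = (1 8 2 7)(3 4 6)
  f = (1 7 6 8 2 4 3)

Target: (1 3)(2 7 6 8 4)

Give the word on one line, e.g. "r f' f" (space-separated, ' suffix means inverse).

r' f' f'

  after r': (1 7 2 8)(3 6 4)
  after f': (2 6)(3 7 8)
  after f': (1 3)(2 7 6 8 4)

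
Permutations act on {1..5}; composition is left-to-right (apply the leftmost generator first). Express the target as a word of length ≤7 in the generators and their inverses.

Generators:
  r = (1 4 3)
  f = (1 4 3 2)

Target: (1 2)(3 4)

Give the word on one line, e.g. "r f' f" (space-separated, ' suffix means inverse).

r f' r' f r

  after r: (1 4 3)
  after f': (2 3)
  after r': (1 3 2 4)
  after f: (1 2 3)
  after r: (1 2)(3 4)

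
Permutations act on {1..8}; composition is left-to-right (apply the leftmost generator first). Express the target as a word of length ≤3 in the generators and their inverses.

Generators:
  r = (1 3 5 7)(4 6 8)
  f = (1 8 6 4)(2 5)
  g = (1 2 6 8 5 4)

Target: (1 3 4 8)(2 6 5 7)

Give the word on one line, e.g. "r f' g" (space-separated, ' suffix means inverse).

r g

  after r: (1 3 5 7)(4 6 8)
  after g: (1 3 4 8)(2 6 5 7)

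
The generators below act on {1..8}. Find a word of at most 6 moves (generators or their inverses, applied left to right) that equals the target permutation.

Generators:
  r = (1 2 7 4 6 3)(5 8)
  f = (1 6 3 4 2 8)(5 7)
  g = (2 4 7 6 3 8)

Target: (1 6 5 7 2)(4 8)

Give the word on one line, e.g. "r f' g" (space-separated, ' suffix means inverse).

  after r': (1 3 6 4 7 2)(5 8)
  after f': (1 6 3)(2 8 7 4 5)
  after g: (1 3)(4 5)(6 8)
  after r': (1 6 5 7 2)(4 8)

r' f' g r'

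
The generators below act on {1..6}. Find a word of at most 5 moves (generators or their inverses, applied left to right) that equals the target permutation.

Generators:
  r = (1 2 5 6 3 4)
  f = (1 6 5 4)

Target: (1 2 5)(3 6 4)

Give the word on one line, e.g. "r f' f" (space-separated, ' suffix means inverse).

  after f: (1 6 5 4)
  after r': (1 5 3 6 2)
  after r': (1 2 4 3 5 6)
  after f': (1 2 5)(3 6 4)

f r' r' f'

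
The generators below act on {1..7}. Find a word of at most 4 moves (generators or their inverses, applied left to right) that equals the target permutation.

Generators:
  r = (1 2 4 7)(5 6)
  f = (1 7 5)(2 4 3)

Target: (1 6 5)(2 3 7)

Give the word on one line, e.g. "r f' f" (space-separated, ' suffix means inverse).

  after f': (1 5 7)(2 3 4)
  after r: (1 6 5)(2 3 7)

f' r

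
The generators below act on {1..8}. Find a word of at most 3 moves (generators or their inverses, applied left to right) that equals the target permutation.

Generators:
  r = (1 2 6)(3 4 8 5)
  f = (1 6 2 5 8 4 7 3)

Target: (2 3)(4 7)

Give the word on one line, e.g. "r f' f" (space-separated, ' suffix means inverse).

r' f'

  after r': (1 6 2)(3 5 8 4)
  after f': (2 3)(4 7)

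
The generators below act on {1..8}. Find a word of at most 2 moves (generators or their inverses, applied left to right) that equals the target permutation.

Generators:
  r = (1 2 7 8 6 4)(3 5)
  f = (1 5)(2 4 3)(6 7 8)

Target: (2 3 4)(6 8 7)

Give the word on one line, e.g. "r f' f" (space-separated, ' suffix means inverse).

  after f: (1 5)(2 4 3)(6 7 8)
  after f: (2 3 4)(6 8 7)

f f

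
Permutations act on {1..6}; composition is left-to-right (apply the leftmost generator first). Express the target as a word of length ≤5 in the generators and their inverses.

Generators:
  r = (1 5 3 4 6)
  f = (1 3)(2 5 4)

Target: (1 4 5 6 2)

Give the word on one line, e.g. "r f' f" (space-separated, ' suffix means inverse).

r' f' f' r'

  after r': (1 6 4 3 5)
  after f': (1 6 5 3 2 4)
  after f': (1 6 2 5)(3 4)
  after r': (1 4 5 6 2)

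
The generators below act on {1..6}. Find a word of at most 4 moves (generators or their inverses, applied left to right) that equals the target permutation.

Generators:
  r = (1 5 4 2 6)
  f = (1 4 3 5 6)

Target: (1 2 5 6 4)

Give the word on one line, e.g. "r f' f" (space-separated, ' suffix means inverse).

r r r

  after r: (1 5 4 2 6)
  after r: (1 4 6 5 2)
  after r: (1 2 5 6 4)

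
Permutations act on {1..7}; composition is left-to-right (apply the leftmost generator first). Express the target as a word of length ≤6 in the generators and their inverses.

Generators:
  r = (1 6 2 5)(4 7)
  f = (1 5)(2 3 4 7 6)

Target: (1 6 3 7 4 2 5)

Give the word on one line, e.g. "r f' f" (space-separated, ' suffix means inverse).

  after f': (1 5)(2 6 7 4 3)
  after r: (3 5 6 4)
  after r: (1 6 7 4 3)(2 5)
  after r: (1 2)(3 6 4)
  after f': (1 6 3 7 4 2 5)

f' r r r f'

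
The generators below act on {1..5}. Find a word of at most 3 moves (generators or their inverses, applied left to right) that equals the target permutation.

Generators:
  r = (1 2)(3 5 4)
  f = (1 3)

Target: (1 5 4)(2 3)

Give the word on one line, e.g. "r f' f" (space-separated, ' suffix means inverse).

f' r f'

  after f': (1 3)
  after r: (1 5 4 3 2)
  after f': (1 5 4)(2 3)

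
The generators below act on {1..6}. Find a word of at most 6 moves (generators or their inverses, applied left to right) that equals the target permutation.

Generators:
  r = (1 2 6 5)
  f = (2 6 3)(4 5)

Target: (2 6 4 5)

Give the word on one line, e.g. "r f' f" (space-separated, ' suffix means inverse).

  after r': (1 5 6 2)
  after f': (1 4 5 2)(3 6)
  after f': (1 5 3 2)
  after r: (3 6 5)
  after f: (2 6 4 5)

r' f' f' r f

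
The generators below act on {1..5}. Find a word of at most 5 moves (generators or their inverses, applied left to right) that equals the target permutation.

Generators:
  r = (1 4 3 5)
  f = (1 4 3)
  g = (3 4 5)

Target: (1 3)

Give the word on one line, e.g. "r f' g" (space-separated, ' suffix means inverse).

  after g': (3 5 4)
  after g': (3 4 5)
  after r: (1 4)
  after f: (1 3)

g' g' r f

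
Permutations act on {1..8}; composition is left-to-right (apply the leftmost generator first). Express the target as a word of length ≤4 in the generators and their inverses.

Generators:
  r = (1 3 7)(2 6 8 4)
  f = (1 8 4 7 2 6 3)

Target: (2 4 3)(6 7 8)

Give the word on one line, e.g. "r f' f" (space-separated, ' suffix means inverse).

  after r': (1 7 3)(2 4 8 6)
  after r': (1 3 7)(2 8)(4 6)
  after f: (2 4 3)(6 7 8)

r' r' f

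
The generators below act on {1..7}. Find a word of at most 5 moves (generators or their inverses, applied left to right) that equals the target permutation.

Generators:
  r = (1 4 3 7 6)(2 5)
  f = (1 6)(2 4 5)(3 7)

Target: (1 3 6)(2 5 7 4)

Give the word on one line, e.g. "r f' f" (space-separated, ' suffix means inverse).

  after r': (1 6 7 3 4)(2 5)
  after r': (1 7 4 6 3)
  after f': (1 3 6 7 2 5 4)
  after r: (1 7 5 3)
  after f': (1 3 6)(2 5 7 4)

r' r' f' r f'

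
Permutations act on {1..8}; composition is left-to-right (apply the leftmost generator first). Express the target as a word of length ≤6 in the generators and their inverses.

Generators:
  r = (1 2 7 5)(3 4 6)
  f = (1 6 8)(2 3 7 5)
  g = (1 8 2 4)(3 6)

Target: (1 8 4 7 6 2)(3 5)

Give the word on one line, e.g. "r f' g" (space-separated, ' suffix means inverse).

  after g: (1 8 2 4)(3 6)
  after r': (1 8)(2 3 4 5 7)
  after g': (2 6 3)(4 5 7 8)
  after f': (1 8 4 7 6 2)(3 5)

g r' g' f'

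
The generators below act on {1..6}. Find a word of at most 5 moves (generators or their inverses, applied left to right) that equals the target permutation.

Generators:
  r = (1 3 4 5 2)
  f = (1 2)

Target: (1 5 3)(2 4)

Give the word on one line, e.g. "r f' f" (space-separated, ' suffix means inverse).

  after r': (1 2 5 4 3)
  after f: (2 5 4 3)
  after f: (1 2 5 4 3)
  after r': (1 5 3 2 4)
  after f': (1 5 3)(2 4)

r' f f r' f'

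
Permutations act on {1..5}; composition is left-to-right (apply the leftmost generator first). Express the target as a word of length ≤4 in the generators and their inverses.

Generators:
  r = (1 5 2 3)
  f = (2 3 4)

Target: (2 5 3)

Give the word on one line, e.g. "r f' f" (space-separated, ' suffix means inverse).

  after r: (1 5 2 3)
  after f': (1 5 4 3)
  after r': (2 5 4)
  after f': (2 5 3)

r f' r' f'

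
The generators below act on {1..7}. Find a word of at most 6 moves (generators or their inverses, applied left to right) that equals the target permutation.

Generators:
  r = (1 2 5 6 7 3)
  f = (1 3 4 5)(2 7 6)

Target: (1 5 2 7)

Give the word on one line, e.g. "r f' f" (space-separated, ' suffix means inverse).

f' r f' f' r

  after f': (1 5 4 3)(2 6 7)
  after r: (1 6 3 2 7 5 4)
  after f': (1 7 4 5 3 6)
  after f': (1 2 6 5)(3 7)
  after r: (1 5 2 7)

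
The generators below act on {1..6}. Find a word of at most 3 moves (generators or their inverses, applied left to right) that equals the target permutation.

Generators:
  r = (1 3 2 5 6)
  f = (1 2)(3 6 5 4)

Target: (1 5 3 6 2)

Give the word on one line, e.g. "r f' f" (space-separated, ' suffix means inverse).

r' r'

  after r': (1 6 5 2 3)
  after r': (1 5 3 6 2)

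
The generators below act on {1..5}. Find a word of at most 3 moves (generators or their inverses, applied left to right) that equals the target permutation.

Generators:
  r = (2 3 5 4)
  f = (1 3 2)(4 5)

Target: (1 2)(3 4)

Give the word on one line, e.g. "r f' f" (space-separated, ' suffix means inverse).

  after f: (1 3 2)(4 5)
  after r': (1 2)(3 4)

f r'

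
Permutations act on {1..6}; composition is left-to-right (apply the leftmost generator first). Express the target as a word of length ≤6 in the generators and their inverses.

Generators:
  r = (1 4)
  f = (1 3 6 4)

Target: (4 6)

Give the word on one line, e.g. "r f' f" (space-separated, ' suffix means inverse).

  after f': (1 4 6 3)
  after f': (1 6)(3 4)
  after r': (1 6 4 3)
  after f: (1 4 6)
  after r: (4 6)

f' f' r' f r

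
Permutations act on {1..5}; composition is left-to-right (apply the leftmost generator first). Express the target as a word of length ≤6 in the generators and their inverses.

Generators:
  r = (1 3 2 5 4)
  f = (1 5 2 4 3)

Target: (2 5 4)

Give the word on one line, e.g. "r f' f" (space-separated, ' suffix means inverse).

f r f' r f'

  after f: (1 5 2 4 3)
  after r: (1 4 2)
  after f': (1 2 3 4 5)
  after r: (1 5 3)
  after f': (2 5 4)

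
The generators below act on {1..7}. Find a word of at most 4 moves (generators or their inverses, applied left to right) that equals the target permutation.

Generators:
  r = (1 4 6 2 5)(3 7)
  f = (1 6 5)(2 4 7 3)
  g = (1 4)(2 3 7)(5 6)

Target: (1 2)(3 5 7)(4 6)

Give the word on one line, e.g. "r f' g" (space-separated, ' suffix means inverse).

r' g r

  after r': (1 5 2 6 4)(3 7)
  after g: (1 6)(2 5 3)
  after r: (1 2)(3 5 7)(4 6)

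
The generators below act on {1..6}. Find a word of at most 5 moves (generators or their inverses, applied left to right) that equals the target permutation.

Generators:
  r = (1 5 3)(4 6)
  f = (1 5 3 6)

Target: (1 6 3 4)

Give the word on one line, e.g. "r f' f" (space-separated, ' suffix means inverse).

f r' f' r' r'

  after f: (1 5 3 6)
  after r': (3 4 6)
  after f': (1 6 5)(3 4)
  after r': (1 4 5 3 6)
  after r': (1 6 3 4)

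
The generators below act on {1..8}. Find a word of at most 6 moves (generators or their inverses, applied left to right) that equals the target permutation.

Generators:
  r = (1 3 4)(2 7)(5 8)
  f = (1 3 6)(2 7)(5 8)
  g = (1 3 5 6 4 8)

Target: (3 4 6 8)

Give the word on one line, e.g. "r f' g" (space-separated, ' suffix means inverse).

r' g r' g' g'

  after r': (1 4 3)(2 7)(5 8)
  after g: (1 8 6 4 5)(2 7)
  after r': (1 5 4 8 6 3)
  after g': (1 3 8 5 6)
  after g': (3 4 6 8)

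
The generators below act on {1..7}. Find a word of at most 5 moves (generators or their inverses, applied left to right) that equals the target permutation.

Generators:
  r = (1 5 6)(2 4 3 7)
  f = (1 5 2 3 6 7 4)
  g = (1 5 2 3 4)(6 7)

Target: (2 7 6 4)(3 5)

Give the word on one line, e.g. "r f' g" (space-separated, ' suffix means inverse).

  after f: (1 5 2 3 6 7 4)
  after g': (3 7)
  after r: (1 5 6)(2 4 3)
  after f': (2 7 6 4)(3 5)

f g' r f'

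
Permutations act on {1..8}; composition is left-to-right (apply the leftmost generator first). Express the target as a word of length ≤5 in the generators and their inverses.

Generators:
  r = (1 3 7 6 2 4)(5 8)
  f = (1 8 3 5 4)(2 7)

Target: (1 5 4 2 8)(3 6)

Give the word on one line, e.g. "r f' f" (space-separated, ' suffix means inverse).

  after r: (1 3 7 6 2 4)(5 8)
  after f': (1 8 3 2 5)(6 7)
  after r': (1 5 4 2 8)(3 6)

r f' r'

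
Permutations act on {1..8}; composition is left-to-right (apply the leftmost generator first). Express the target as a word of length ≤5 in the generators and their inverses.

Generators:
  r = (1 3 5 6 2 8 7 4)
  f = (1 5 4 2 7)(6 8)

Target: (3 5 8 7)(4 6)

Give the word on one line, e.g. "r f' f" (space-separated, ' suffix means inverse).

f f r' f

  after f: (1 5 4 2 7)(6 8)
  after f: (1 4 7 5 2)
  after r': (1 7 3)(2 4 8)(5 6)
  after f: (3 5 8 7)(4 6)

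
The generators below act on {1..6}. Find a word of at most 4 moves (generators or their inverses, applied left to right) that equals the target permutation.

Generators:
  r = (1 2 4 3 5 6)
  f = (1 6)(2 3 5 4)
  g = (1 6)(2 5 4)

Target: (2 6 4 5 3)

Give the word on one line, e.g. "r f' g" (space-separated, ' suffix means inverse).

r' g

  after r': (1 6 5 3 4 2)
  after g: (2 6 4 5 3)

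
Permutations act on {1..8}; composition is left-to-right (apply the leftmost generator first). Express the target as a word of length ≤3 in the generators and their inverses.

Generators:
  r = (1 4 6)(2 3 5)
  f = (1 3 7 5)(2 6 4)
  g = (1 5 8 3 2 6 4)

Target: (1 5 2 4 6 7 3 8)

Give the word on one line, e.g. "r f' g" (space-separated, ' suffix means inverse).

  after g': (1 4 6 2 3 8 5)
  after r': (3 8)(5 6)
  after f': (1 5 2 4 6 7 3 8)

g' r' f'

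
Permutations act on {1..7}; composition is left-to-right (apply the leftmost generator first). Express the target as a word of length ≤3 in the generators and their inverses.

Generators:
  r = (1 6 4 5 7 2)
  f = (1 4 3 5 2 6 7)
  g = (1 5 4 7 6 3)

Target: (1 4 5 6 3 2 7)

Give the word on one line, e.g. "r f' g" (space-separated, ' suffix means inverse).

  after g: (1 5 4 7 6 3)
  after r': (1 4 5 6 3 2 7)

g r'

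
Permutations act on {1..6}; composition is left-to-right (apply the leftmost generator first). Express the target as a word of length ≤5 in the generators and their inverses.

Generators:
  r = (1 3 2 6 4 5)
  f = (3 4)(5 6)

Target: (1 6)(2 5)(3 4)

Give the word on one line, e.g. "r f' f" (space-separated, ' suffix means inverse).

r r r

  after r: (1 3 2 6 4 5)
  after r: (1 2 4)(3 6 5)
  after r: (1 6)(2 5)(3 4)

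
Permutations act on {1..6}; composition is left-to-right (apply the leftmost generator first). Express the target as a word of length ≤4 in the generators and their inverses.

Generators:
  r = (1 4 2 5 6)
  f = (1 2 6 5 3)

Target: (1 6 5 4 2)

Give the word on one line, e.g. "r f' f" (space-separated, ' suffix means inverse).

  after f': (1 3 5 6 2)
  after f': (1 5 2 3 6)
  after r': (1 2 3 5 4)
  after f: (1 6 5 4 2)

f' f' r' f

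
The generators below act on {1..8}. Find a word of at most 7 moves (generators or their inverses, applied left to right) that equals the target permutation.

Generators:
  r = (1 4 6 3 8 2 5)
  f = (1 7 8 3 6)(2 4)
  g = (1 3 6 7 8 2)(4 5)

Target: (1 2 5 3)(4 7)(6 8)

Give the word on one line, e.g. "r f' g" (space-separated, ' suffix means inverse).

  after g: (1 3 6 7 8 2)(4 5)
  after r': (1 6 7 3 4 2 5)
  after g: (1 7 6 8 2 4)(3 5)
  after f: (1 8 4 7)(3 5 6)
  after r: (1 2 5 3)(4 7)(6 8)

g r' g f r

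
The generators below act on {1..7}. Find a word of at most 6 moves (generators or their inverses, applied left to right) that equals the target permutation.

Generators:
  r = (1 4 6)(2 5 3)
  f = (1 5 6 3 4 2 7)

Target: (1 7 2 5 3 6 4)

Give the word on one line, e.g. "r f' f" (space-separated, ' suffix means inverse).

r f f r'

  after r: (1 4 6)(2 5 3)
  after f: (1 2 6 5 4 3 7)
  after f: (1 7 5 2 3)
  after r': (1 7 2 5 3 6 4)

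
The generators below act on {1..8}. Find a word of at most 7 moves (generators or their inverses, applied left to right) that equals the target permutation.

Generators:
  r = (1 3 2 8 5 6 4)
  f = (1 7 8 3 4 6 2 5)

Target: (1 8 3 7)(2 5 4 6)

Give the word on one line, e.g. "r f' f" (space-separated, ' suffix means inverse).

r' f' r' f' r'

  after r': (1 4 6 5 8 2 3)
  after f': (1 3 5 7)(2 8 6)
  after r': (3 8 5 7 4 6)
  after f': (1 5)(2 6 8)(3 7)
  after r': (1 8 3 7)(2 5 4 6)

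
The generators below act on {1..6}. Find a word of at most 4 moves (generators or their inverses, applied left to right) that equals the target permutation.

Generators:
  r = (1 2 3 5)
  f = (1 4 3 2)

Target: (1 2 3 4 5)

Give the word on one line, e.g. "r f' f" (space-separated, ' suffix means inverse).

f r' f r'

  after f: (1 4 3 2)
  after r': (1 4 2 5 3)
  after f: (1 3 4)(2 5)
  after r': (1 2 3 4 5)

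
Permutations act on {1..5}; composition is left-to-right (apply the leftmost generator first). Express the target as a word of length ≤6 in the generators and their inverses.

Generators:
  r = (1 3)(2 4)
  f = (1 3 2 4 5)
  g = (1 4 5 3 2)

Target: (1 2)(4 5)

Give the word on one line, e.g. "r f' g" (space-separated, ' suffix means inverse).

  after g: (1 4 5 3 2)
  after f: (1 5 2 3 4)
  after g: (1 3 5)
  after g: (1 2)(4 5)

g f g g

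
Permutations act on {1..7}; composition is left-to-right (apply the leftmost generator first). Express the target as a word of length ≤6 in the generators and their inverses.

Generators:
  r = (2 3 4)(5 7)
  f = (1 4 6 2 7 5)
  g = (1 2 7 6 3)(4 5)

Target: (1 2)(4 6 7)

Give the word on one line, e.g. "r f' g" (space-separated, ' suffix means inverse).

f g' r' g f

  after f: (1 4 6 2 7 5)
  after g': (1 5 3 6)(4 7)
  after r': (1 7 3 6)(2 4 5)
  after g: (1 6 2 5 7)
  after f: (1 2)(4 6 7)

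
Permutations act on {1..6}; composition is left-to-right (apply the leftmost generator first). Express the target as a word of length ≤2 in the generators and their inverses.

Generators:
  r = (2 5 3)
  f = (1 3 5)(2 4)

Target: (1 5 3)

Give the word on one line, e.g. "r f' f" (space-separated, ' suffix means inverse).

f f

  after f: (1 3 5)(2 4)
  after f: (1 5 3)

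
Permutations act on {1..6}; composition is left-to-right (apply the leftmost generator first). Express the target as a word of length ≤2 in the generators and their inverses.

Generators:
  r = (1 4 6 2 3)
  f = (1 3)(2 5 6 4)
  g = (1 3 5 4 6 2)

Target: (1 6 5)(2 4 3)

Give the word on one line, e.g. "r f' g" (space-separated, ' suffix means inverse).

g' g'

  after g': (1 2 6 4 5 3)
  after g': (1 6 5)(2 4 3)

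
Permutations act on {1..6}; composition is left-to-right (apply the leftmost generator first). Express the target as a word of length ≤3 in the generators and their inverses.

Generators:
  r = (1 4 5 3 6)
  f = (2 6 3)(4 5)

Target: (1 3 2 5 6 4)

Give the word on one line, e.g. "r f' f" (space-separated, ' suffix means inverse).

f r' r'

  after f: (2 6 3)(4 5)
  after r': (1 6 5)(2 3)
  after r': (1 3 2 5 6 4)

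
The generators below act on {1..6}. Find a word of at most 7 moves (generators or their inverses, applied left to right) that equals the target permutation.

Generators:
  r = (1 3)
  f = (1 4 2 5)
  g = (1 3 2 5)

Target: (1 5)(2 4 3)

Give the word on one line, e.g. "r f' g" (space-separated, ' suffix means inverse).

f' g' r' g r'

  after f': (1 5 2 4)
  after g': (1 2 4 5 3)
  after r': (1 2 4 5)
  after g: (1 5 3 2 4)
  after r': (1 5)(2 4 3)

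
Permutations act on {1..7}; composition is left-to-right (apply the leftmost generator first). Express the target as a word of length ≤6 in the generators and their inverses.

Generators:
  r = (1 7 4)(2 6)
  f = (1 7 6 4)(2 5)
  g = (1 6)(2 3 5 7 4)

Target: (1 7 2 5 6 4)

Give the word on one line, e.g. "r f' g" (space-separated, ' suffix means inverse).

f r' r' r'

  after f: (1 7 6 4)(2 5)
  after r': (2 5 6 7)
  after r': (1 4 7 6)(2 5)
  after r': (1 7 2 5 6 4)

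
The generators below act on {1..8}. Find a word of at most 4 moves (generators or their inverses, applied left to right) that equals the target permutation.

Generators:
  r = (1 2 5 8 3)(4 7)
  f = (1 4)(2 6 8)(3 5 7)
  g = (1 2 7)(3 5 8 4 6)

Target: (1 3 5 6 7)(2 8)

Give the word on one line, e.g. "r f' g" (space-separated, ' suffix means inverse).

g r g'

  after g: (1 2 7)(3 5 8 4 6)
  after r: (1 5 3 8 7 2 4 6)
  after g': (1 3 5 6 7)(2 8)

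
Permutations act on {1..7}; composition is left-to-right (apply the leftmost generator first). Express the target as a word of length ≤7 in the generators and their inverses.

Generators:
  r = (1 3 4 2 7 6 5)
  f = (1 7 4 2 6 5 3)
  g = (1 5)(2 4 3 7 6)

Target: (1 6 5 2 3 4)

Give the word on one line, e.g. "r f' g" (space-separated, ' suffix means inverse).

f r' f' g' f

  after f: (1 7 4 2 6 5 3)
  after r': (1 2 7 3 5)
  after f': (1 4 7 5 3 6 2)
  after g': (1 2 5 4 3 7)
  after f: (1 6 5 2 3 4)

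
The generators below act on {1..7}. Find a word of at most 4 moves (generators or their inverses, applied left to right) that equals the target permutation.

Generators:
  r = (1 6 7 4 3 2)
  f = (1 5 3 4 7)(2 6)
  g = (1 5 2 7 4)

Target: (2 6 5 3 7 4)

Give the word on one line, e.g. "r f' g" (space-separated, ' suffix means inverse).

  after f: (1 5 3 4 7)(2 6)
  after g': (2 6 5 3 7 4)

f g'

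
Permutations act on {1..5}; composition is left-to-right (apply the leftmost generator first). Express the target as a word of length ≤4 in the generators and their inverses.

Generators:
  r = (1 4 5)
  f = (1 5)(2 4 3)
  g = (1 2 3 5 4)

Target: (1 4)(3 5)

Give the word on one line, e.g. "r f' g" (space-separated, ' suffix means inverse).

g f' f'

  after g: (1 2 3 5 4)
  after f': (1 3)(2 4 5)
  after f': (1 4)(3 5)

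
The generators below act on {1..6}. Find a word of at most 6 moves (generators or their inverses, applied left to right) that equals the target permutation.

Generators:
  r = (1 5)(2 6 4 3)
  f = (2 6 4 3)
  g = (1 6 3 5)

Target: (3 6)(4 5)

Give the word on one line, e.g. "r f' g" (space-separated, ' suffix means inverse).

  after f: (2 6 4 3)
  after f: (2 4)(3 6)
  after r': (1 5)(2 6 4 3)
  after g: (2 3)(4 5 6)
  after f: (3 6)(4 5)

f f r' g f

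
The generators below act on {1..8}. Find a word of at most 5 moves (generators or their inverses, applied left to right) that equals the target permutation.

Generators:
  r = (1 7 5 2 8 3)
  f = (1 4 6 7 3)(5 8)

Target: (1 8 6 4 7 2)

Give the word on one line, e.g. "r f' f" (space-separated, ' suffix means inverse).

  after r: (1 7 5 2 8 3)
  after r: (1 5 8)(2 3 7)
  after r: (1 2)(3 5)(7 8)
  after f': (1 2 3 8 6 4)(5 7)
  after r: (1 8 6 4 7 2)

r r r f' r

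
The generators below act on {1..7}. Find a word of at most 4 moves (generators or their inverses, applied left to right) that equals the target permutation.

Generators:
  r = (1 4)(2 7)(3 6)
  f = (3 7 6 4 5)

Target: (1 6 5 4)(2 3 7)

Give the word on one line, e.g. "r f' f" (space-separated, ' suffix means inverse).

r' f'

  after r': (1 4)(2 7)(3 6)
  after f': (1 6 5 4)(2 3 7)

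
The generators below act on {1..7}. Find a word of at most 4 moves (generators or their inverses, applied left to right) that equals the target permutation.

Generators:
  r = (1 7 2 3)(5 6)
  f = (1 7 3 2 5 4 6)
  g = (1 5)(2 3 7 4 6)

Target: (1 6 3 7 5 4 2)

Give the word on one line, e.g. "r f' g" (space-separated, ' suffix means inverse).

r g' f g'

  after r: (1 7 2 3)(5 6)
  after g': (1 3 5 4 7 6)
  after f: (1 2 5 6 7)(3 4)
  after g': (1 6 3 7 5 4 2)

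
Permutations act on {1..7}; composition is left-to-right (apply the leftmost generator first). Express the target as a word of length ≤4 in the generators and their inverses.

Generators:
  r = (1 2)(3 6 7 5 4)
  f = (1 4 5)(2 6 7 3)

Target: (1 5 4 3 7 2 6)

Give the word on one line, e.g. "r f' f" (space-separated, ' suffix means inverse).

f r' f' r'

  after f: (1 4 5)(2 6 7 3)
  after r': (1 5 2 3)(4 7)
  after f': (1 4 6 2 7)(3 5)
  after r': (1 5 4 3 7 2 6)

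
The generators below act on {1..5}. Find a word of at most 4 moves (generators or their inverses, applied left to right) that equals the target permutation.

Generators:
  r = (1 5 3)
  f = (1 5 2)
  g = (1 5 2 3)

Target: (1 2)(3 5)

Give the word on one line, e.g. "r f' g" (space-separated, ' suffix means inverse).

  after g': (1 3 2 5)
  after g': (1 2)(3 5)

g' g'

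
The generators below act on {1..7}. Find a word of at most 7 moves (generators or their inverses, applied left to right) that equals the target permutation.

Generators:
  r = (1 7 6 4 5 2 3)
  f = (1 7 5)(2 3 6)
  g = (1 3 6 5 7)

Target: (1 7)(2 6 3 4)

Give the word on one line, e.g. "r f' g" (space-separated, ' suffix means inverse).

  after r': (1 3 2 5 4 6 7)
  after g: (1 6)(2 7 3)(4 5)
  after r': (1 7 2)(3 5 6)
  after r': (2 3 4 6)(5 7)
  after f: (1 7)(2 6 3 4)

r' g r' r' f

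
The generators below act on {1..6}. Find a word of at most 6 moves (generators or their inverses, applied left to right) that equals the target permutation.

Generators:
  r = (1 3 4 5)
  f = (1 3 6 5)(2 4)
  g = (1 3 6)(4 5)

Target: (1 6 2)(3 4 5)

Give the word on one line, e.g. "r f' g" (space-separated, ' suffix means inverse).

f g f' g

  after f: (1 3 6 5)(2 4)
  after g: (1 6 4 2 5 3)
  after f': (1 3 5)(2 6)
  after g: (1 6 2)(3 4 5)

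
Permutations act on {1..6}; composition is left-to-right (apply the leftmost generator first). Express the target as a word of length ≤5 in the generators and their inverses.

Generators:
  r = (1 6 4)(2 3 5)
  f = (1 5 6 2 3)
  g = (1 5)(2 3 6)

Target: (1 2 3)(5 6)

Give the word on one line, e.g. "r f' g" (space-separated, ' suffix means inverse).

  after g': (1 5)(2 6 3)
  after f': (2 5 3 6)
  after f': (1 3 5 2)
  after f': (1 2 3)(5 6)

g' f' f' f'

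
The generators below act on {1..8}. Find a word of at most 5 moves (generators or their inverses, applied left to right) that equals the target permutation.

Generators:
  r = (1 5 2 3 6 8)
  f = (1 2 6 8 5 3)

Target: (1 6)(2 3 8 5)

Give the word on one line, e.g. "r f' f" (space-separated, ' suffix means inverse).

  after r': (1 8 6 3 2 5)
  after f': (1 6 5 3)(2 8)
  after r: (1 8 3 5 6 2)
  after f': (1 6)(2 3 8 5)

r' f' r f'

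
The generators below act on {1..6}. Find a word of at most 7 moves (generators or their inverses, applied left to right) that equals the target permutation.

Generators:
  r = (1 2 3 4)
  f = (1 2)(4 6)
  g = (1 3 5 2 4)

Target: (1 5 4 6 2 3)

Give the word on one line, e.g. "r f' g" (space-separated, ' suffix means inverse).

g g f' r f'

  after g: (1 3 5 2 4)
  after g: (1 5 4 3 2)
  after f': (1 5 6 4 3)
  after r: (1 5 6)(2 3)
  after f': (1 5 4 6 2 3)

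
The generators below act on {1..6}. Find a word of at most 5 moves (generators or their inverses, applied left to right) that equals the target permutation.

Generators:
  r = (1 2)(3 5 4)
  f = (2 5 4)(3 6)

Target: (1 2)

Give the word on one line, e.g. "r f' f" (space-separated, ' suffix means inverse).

  after r': (1 2)(3 4 5)
  after r': (3 5 4)
  after r': (1 2)

r' r' r'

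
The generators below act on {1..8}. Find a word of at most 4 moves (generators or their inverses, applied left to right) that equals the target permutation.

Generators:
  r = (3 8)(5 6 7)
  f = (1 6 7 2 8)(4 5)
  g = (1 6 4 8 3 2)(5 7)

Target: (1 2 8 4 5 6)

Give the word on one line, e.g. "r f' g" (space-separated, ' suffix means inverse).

g' r'

  after g': (1 2 3 8 4 6)(5 7)
  after r': (1 2 8 4 5 6)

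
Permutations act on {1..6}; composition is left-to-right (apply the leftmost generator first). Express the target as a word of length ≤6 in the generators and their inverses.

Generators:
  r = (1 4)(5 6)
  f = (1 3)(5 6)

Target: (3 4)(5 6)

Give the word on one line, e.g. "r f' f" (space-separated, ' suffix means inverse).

f' r' f r' r'

  after f': (1 3)(5 6)
  after r': (1 3 4)
  after f: (3 4)(5 6)
  after r': (1 4 3)
  after r': (3 4)(5 6)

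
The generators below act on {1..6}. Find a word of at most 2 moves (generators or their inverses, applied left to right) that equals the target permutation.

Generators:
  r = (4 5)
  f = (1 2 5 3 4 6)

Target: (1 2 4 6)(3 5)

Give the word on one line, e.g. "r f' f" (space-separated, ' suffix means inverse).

f r'

  after f: (1 2 5 3 4 6)
  after r': (1 2 4 6)(3 5)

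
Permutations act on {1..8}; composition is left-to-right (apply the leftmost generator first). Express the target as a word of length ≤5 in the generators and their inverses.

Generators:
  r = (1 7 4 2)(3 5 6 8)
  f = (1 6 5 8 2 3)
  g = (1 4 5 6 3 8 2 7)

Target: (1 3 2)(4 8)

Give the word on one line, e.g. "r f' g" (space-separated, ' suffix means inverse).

g' r g' f'

  after g': (1 7 2 8 3 6 5 4)
  after r: (1 4 7)(2 3 8 5)
  after g': (2 6 5 8 4)
  after f': (1 3 2)(4 8)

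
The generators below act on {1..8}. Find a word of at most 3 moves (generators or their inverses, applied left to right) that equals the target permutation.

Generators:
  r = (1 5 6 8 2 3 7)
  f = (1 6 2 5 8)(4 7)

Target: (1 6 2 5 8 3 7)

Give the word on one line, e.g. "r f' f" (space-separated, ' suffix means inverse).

  after f': (1 8 5 2 6)(4 7)
  after f': (1 5 6 8 2)
  after r: (1 6 2 5 8 3 7)

f' f' r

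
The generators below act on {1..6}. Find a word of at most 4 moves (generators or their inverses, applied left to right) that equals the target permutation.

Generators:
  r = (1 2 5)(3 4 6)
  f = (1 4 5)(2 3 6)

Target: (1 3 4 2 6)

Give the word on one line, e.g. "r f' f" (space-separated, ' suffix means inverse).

f r'

  after f: (1 4 5)(2 3 6)
  after r': (1 3 4 2 6)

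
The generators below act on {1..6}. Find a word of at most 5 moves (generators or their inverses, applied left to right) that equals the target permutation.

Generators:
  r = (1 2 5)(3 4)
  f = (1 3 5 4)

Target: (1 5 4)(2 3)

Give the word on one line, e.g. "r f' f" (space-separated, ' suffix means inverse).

r' r' f' r' r'

  after r': (1 5 2)(3 4)
  after r': (1 2 5)
  after f': (1 2 3)(4 5)
  after r': (2 4)(3 5)
  after r': (1 5 4)(2 3)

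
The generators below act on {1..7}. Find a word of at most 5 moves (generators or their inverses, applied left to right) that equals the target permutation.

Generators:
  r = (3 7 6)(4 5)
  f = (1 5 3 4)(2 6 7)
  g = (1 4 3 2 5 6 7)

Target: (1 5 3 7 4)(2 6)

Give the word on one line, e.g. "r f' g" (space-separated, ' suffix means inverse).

r r f

  after r: (3 7 6)(4 5)
  after r: (3 6 7)
  after f: (1 5 3 7 4)(2 6)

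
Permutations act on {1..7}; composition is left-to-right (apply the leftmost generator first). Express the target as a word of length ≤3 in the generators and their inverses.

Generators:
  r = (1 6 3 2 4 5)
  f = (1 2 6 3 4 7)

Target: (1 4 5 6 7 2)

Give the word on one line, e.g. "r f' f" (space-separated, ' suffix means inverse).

  after r': (1 5 4 2 3 6)
  after f': (1 5 3 2 6 7 4)
  after r': (1 4 5 6 7 2)

r' f' r'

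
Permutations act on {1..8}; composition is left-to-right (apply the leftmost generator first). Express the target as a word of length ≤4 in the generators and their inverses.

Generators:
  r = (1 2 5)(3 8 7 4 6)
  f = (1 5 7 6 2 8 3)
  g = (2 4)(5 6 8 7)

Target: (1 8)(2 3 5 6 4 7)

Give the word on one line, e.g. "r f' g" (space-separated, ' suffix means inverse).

r f' f' g'

  after r: (1 2 5)(3 8 7 4 6)
  after f': (1 6 8 5 3 2)(4 7)
  after f': (1 7 4 5 8)(2 3 6)
  after g': (1 8)(2 3 5 6 4 7)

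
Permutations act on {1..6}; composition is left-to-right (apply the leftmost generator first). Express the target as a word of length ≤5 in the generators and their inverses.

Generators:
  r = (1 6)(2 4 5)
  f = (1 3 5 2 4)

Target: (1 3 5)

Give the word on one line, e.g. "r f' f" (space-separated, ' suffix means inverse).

  after r: (1 6)(2 4 5)
  after r: (2 5 4)
  after f: (1 3 5)

r r f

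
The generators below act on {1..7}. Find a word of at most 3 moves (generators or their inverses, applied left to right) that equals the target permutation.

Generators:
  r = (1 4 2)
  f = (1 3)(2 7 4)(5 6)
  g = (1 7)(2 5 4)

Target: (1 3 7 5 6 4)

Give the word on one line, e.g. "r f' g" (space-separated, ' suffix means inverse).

  after f: (1 3)(2 7 4)(5 6)
  after g': (1 3 7 5 6 2)
  after r': (1 3 7 5 6 4)

f g' r'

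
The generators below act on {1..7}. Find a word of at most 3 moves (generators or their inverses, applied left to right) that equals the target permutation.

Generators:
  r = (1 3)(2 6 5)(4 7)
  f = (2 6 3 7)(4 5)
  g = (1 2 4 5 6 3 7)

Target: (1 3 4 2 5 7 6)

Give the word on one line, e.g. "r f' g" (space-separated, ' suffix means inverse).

  after f: (2 6 3 7)(4 5)
  after r: (1 3 4 2 5 7 6)

f r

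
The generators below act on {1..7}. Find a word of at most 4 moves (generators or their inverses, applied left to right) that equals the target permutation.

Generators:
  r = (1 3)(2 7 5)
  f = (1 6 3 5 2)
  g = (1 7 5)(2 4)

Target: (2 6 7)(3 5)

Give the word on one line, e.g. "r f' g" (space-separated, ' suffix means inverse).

f' f' f' r'

  after f': (1 2 5 3 6)
  after f': (1 5 6 2 3)
  after f': (1 3 2 6 5)
  after r': (2 6 7)(3 5)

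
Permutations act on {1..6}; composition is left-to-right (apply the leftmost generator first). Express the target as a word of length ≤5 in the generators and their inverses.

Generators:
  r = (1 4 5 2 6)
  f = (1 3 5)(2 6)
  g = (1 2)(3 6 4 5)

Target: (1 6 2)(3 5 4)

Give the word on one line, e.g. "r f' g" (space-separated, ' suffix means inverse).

g g f' f' g

  after g: (1 2)(3 6 4 5)
  after g: (3 4)(5 6)
  after f': (1 5 2 6 3 4)
  after f': (1 3 4 5 6)
  after g: (1 6 2)(3 5 4)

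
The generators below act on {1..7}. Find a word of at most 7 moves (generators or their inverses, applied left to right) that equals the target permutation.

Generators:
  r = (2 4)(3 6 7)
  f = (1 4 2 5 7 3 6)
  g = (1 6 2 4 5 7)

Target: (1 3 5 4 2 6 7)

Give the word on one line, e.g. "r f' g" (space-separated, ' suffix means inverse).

f' f' g f' r

  after f': (1 6 3 7 5 2 4)
  after f': (1 3 5 4 6 7 2)
  after g: (1 3 7 4 2 6)
  after f': (1 7)(2 3 5)
  after r: (1 3 5 4 2 6 7)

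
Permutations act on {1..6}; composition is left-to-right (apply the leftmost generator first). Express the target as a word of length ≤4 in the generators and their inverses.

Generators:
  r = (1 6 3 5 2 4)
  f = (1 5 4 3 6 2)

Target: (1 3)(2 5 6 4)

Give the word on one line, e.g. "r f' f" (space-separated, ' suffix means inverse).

  after r: (1 6 3 5 2 4)
  after f': (1 3)(2 5 6 4)

r f'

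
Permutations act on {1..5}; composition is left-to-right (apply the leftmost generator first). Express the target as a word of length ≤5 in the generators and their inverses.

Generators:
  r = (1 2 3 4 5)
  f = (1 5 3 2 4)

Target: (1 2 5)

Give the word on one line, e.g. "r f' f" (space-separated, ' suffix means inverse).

  after f': (1 4 2 3 5)
  after f': (1 2 5 4 3)
  after f': (1 3 4 5 2)
  after r': (1 2 5)

f' f' f' r'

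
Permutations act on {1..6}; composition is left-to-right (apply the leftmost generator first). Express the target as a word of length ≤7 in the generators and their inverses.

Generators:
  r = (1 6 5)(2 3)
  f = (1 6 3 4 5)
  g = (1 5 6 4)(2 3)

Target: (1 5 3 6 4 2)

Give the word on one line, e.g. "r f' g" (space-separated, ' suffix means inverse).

g f f r' f'

  after g: (1 5 6 4)(2 3)
  after f: (2 4 6 5 3)
  after f: (1 6)(2 5 4 3)
  after r': (2 6 5 4)
  after f': (1 5 3 6 4 2)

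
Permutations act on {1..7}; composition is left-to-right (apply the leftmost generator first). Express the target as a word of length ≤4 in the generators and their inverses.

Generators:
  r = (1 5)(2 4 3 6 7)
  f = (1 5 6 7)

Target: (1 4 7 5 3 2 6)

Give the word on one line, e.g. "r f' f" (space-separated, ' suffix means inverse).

f f r' r'

  after f: (1 5 6 7)
  after f: (1 6)(5 7)
  after r': (1 3 4 2 7)(5 6)
  after r': (1 4 7 5 3 2 6)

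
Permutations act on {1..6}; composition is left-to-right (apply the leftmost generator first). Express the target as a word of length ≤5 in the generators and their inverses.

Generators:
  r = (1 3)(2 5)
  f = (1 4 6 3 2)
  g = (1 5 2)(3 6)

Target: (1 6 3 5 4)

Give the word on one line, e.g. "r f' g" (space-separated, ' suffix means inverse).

  after r': (1 3)(2 5)
  after g: (1 6 3 5)
  after r: (1 6)(2 5 3)
  after g': (1 3 5 6 2)
  after f': (1 6 3 5 4)

r' g r g' f'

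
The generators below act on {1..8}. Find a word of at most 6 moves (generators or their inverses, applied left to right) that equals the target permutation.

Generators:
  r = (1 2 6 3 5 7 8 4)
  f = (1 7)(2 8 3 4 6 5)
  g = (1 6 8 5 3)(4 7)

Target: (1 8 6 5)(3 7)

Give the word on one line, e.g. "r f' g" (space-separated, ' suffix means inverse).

r' g' g' f g

  after r': (1 4 8 7 5 3 6 2)
  after g': (1 7 8 4 6 2 3)
  after g': (1 4)(2 5 8 7 6)
  after f: (1 6 8)(3 4 7 5)
  after g: (1 8 6 5)(3 7)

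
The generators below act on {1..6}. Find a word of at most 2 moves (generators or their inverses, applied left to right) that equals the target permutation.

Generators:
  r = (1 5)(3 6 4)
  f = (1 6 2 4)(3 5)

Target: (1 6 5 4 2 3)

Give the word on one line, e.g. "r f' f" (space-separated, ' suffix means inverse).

  after f': (1 4 2 6)(3 5)
  after r': (1 6 5 4 2 3)

f' r'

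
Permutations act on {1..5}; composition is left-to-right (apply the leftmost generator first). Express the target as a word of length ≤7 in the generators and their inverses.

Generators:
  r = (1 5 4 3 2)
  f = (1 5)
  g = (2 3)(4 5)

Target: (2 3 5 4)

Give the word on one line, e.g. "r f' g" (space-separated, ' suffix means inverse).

  after f: (1 5)
  after r: (1 4 3 2)
  after r: (1 3)(2 5 4)
  after g: (1 2 4 3)
  after r: (2 3 5 4)

f r r g r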